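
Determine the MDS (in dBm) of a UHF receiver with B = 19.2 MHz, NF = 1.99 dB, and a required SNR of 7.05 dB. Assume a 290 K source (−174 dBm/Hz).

−92.1 dBm

Sensitivity = −174 + 10 log₁₀(B) + NF + SNR_min
= −174 + 72.83 + 1.99 + 7.05
= −92.13 dBm → −92.1 dBm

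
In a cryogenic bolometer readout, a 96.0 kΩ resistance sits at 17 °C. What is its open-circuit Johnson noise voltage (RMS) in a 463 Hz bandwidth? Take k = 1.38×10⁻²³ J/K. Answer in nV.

844 nV

T = 17 °C + 273.15 = 290.15 K
V_n = √(4kTRB)
4kTRB = 4 × 1.38×10⁻²³ × 290.15 × 9.60×10⁴ × 4.63×10² = 7.12×10⁻¹³ V²
V_n = √(7.12×10⁻¹³) = 8.44×10⁻⁷ V = 844 nV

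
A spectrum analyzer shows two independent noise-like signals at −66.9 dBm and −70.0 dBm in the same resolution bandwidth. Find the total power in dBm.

−65.2 dBm

Convert to linear, add, convert back:
P₁ = 2.04×10⁻¹⁰ W, P₂ = 1.00×10⁻¹⁰ W
P_tot = 3.04×10⁻¹⁰ W → 10 log₁₀(P_tot / 10⁻³) = −65.2 dBm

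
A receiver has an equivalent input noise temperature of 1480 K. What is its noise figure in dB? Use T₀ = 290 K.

7.86 dB

F = 1 + T_e/T₀ = 1 + 1480/290 = 6.10345
NF = 10 log₁₀(6.10345) = 7.86 dB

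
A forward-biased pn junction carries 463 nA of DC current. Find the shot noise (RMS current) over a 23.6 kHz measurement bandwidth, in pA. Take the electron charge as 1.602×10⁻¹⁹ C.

59.2 pA

I_n = √(2qI·B)
2qI·B = 2 × 1.602×10⁻¹⁹ × 4.63×10⁻⁷ × 2.36×10⁴ = 3.50×10⁻²¹ A²
I_n = √(3.50×10⁻²¹) = 5.92×10⁻¹¹ A = 59.2 pA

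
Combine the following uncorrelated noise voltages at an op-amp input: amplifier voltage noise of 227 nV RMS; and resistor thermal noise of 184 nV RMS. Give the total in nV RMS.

292 nV

Uncorrelated sources add in power (mean-square): V_tot = √(ΣV_i²)
V_tot = √[(2.27×10⁻⁷)² + (1.84×10⁻⁷)²] = 2.92×10⁻⁷ V = 292 nV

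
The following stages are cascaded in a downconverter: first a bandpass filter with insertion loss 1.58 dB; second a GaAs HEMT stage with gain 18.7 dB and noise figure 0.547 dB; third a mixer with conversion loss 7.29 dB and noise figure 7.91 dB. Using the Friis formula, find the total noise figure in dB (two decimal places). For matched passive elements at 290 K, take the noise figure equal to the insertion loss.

Convert to linear (a loss of L dB is a gain of −L dB): F_i = 10^(NF_i/10), G_i = 10^(G_i,dB/10)
  Stage 1: F_1 = 10^(1.58/10) = 1.439, G_1 = 10^(−1.58/10) = 0.6950
  Stage 2: F_2 = 10^(0.547/10) = 1.134, G_2 = 10^(18.7/10) = 74.13
  Stage 3: F_3 = 10^(7.91/10) = 6.180, G_3 = 10^(−7.29/10) = 0.1866
Friis cascade:
  F = 1.439 + (1.134 − 1)/0.6950 + (6.180 − 1)/51.52 = 1.732
NF = 10 log₁₀(1.732) = 2.39 dB

2.39 dB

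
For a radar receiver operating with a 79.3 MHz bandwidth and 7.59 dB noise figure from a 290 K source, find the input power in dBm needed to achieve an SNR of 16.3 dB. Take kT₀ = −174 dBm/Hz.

Sensitivity = −174 + 10 log₁₀(B) + NF + SNR_min
= −174 + 78.99 + 7.59 + 16.3
= −71.12 dBm → −71.1 dBm

−71.1 dBm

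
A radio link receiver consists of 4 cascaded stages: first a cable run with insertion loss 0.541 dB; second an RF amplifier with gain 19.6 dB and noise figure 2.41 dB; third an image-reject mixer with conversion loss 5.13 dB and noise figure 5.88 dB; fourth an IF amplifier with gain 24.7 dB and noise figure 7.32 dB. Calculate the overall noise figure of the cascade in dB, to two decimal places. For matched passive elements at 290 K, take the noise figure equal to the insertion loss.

Convert to linear (a loss of L dB is a gain of −L dB): F_i = 10^(NF_i/10), G_i = 10^(G_i,dB/10)
  Stage 1: F_1 = 10^(0.541/10) = 1.133, G_1 = 10^(−0.541/10) = 0.8829
  Stage 2: F_2 = 10^(2.41/10) = 1.742, G_2 = 10^(19.6/10) = 91.20
  Stage 3: F_3 = 10^(5.88/10) = 3.873, G_3 = 10^(−5.13/10) = 0.3069
  Stage 4: F_4 = 10^(7.32/10) = 5.395, G_4 = 10^(24.7/10) = 295.1
Friis cascade:
  F = 1.133 + (1.742 − 1)/0.8829 + (3.873 − 1)/80.52 + (5.395 − 1)/24.71 = 2.186
NF = 10 log₁₀(2.186) = 3.40 dB

3.40 dB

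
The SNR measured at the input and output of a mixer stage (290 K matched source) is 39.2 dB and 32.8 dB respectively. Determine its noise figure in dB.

6.4 dB

NF (dB) = SNR_in(dB) − SNR_out(dB) when the source is at T₀
NF = 39.2 − 32.8 = 6.4 dB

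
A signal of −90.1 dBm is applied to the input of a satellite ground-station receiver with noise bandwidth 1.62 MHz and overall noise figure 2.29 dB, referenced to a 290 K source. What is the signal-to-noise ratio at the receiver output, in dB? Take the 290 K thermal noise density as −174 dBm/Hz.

19.5 dB

Noise floor: N = −174 + 10 log₁₀(B) + NF
10 log₁₀(1.62×10⁶) = 62.1 dB
N = −174 + 62.1 + 2.29 = −109.61 dBm
SNR = P_sig − N = −90.1 − (−109.61) = 19.51 dB → 19.5 dB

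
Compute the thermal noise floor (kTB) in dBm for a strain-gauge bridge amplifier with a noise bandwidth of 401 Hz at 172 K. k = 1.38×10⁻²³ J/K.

−150.2 dBm

P_n = kTB = 1.38×10⁻²³ × 172 × 4.01×10² = 9.52×10⁻¹⁹ W
In dBm: 10 log₁₀(9.52×10⁻¹⁹ / 10⁻³) = −150.2 dBm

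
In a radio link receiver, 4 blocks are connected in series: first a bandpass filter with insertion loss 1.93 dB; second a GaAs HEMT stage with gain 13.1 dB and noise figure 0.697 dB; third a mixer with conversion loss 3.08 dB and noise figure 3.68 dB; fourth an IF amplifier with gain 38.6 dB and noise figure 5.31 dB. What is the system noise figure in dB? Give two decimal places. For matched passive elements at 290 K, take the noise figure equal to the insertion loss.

3.63 dB

Convert to linear (a loss of L dB is a gain of −L dB): F_i = 10^(NF_i/10), G_i = 10^(G_i,dB/10)
  Stage 1: F_1 = 10^(1.93/10) = 1.560, G_1 = 10^(−1.93/10) = 0.6412
  Stage 2: F_2 = 10^(0.697/10) = 1.174, G_2 = 10^(13.1/10) = 20.42
  Stage 3: F_3 = 10^(3.68/10) = 2.333, G_3 = 10^(−3.08/10) = 0.4920
  Stage 4: F_4 = 10^(5.31/10) = 3.396, G_4 = 10^(38.6/10) = 7244
Friis cascade:
  F = 1.560 + (1.174 − 1)/0.6412 + (2.333 − 1)/13.09 + (3.396 − 1)/6.442 = 2.305
NF = 10 log₁₀(2.305) = 3.63 dB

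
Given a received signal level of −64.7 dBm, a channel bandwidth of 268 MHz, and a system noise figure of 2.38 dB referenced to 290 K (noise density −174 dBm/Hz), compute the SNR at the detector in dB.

Noise floor: N = −174 + 10 log₁₀(B) + NF
10 log₁₀(2.68×10⁸) = 84.28 dB
N = −174 + 84.28 + 2.38 = −87.34 dBm
SNR = P_sig − N = −64.7 − (−87.34) = 22.64 dB → 22.6 dB

22.6 dB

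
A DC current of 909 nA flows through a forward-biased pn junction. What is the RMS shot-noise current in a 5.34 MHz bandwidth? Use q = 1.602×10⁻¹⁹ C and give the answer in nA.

1.25 nA

I_n = √(2qI·B)
2qI·B = 2 × 1.602×10⁻¹⁹ × 9.09×10⁻⁷ × 5.34×10⁶ = 1.56×10⁻¹⁸ A²
I_n = √(1.56×10⁻¹⁸) = 1.25×10⁻⁹ A = 1.25 nA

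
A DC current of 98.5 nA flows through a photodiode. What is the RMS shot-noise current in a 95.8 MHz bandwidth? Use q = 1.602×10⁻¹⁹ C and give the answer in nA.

1.74 nA

I_n = √(2qI·B)
2qI·B = 2 × 1.602×10⁻¹⁹ × 9.85×10⁻⁸ × 9.58×10⁷ = 3.02×10⁻¹⁸ A²
I_n = √(3.02×10⁻¹⁸) = 1.74×10⁻⁹ A = 1.74 nA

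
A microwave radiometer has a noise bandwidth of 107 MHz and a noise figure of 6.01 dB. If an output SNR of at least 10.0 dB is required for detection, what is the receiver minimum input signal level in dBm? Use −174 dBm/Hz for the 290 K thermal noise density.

Sensitivity = −174 + 10 log₁₀(B) + NF + SNR_min
= −174 + 80.29 + 6.01 + 10.0
= −77.70 dBm → −77.7 dBm

−77.7 dBm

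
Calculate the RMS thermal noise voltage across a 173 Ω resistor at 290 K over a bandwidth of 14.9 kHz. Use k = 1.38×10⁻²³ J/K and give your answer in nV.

V_n = √(4kTRB)
4kTRB = 4 × 1.38×10⁻²³ × 290 × 1.73×10² × 1.49×10⁴ = 4.13×10⁻¹⁴ V²
V_n = √(4.13×10⁻¹⁴) = 2.03×10⁻⁷ V = 203 nV

203 nV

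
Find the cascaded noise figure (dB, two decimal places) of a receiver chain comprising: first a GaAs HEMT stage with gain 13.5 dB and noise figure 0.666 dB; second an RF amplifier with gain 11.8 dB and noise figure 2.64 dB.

0.80 dB

Convert to linear (a loss of L dB is a gain of −L dB): F_i = 10^(NF_i/10), G_i = 10^(G_i,dB/10)
  Stage 1: F_1 = 10^(0.666/10) = 1.166, G_1 = 10^(13.5/10) = 22.39
  Stage 2: F_2 = 10^(2.64/10) = 1.837, G_2 = 10^(11.8/10) = 15.14
Friis cascade:
  F = 1.166 + (1.837 − 1)/22.39 = 1.203
NF = 10 log₁₀(1.203) = 0.80 dB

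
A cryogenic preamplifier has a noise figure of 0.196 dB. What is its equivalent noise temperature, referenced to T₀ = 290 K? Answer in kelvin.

F = 10^(0.196/10) = 1.04616
T_e = (F − 1)·T₀ = (1.04616 − 1) × 290 = 13.4 K

13.4 K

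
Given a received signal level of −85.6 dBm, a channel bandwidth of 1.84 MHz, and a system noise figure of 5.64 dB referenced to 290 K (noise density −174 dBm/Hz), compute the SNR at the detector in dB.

Noise floor: N = −174 + 10 log₁₀(B) + NF
10 log₁₀(1.84×10⁶) = 62.65 dB
N = −174 + 62.65 + 5.64 = −105.71 dBm
SNR = P_sig − N = −85.6 − (−105.71) = 20.11 dB → 20.1 dB

20.1 dB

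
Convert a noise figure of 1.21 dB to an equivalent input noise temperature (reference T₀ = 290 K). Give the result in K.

93.2 K

F = 10^(1.21/10) = 1.3213
T_e = (F − 1)·T₀ = (1.3213 − 1) × 290 = 93.2 K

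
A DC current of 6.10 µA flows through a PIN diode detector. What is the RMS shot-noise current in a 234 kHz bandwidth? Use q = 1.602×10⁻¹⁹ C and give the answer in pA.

676 pA

I_n = √(2qI·B)
2qI·B = 2 × 1.602×10⁻¹⁹ × 6.10×10⁻⁶ × 2.34×10⁵ = 4.57×10⁻¹⁹ A²
I_n = √(4.57×10⁻¹⁹) = 6.76×10⁻¹⁰ A = 676 pA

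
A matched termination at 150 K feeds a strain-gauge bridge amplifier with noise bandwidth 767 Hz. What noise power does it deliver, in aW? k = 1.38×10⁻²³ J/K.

P_n = kTB = 1.38×10⁻²³ × 150 × 7.67×10² = 1.59×10⁻¹⁸ W = 1.59 aW

1.59 aW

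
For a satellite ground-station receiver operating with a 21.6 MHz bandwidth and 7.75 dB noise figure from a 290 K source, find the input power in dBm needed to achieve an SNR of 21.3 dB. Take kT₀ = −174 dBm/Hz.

−71.6 dBm

Sensitivity = −174 + 10 log₁₀(B) + NF + SNR_min
= −174 + 73.34 + 7.75 + 21.3
= −71.61 dBm → −71.6 dBm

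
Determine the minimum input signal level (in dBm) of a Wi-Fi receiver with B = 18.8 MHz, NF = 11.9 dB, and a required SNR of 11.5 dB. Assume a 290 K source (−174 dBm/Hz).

−77.9 dBm

Sensitivity = −174 + 10 log₁₀(B) + NF + SNR_min
= −174 + 72.74 + 11.9 + 11.5
= −77.86 dBm → −77.9 dBm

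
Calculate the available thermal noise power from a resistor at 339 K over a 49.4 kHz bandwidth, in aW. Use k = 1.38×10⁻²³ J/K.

231 aW

P_n = kTB = 1.38×10⁻²³ × 339 × 4.94×10⁴ = 2.31×10⁻¹⁶ W = 231 aW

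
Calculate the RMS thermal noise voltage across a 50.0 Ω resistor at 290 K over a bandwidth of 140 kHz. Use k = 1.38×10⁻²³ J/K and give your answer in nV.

V_n = √(4kTRB)
4kTRB = 4 × 1.38×10⁻²³ × 290 × 5.00×10¹ × 1.40×10⁵ = 1.12×10⁻¹³ V²
V_n = √(1.12×10⁻¹³) = 3.35×10⁻⁷ V = 335 nV

335 nV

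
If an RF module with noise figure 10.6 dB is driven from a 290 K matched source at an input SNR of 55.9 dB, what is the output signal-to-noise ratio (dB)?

45.3 dB

By definition F = SNR_in/SNR_out, so in dB: SNR_out = SNR_in − NF
SNR_out = 55.9 − 10.6 = 45.3 dB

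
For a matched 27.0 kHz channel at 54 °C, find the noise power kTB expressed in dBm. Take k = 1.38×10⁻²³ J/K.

T = 54 °C + 273.15 = 327.15 K
P_n = kTB = 1.38×10⁻²³ × 327.15 × 2.70×10⁴ = 1.22×10⁻¹⁶ W
In dBm: 10 log₁₀(1.22×10⁻¹⁶ / 10⁻³) = −129.1 dBm

−129.1 dBm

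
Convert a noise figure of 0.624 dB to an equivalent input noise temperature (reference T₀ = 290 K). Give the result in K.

F = 10^(0.624/10) = 1.15452
T_e = (F − 1)·T₀ = (1.15452 − 1) × 290 = 44.8 K

44.8 K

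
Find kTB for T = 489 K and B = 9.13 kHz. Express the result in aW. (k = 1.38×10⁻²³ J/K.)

61.6 aW

P_n = kTB = 1.38×10⁻²³ × 489 × 9.13×10³ = 6.16×10⁻¹⁷ W = 61.6 aW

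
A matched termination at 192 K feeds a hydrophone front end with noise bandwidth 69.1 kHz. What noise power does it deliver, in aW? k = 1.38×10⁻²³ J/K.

P_n = kTB = 1.38×10⁻²³ × 192 × 6.91×10⁴ = 1.83×10⁻¹⁶ W = 183 aW

183 aW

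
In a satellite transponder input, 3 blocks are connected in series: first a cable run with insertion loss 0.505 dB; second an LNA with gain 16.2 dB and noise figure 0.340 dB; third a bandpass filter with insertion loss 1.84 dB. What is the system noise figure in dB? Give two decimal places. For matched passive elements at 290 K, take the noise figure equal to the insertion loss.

Convert to linear (a loss of L dB is a gain of −L dB): F_i = 10^(NF_i/10), G_i = 10^(G_i,dB/10)
  Stage 1: F_1 = 10^(0.505/10) = 1.123, G_1 = 10^(−0.505/10) = 0.8902
  Stage 2: F_2 = 10^(0.340/10) = 1.081, G_2 = 10^(16.2/10) = 41.69
  Stage 3: F_3 = 10^(1.84/10) = 1.528, G_3 = 10^(−1.84/10) = 0.6546
Friis cascade:
  F = 1.123 + (1.081 − 1)/0.8902 + (1.528 − 1)/37.11 = 1.229
NF = 10 log₁₀(1.229) = 0.90 dB

0.90 dB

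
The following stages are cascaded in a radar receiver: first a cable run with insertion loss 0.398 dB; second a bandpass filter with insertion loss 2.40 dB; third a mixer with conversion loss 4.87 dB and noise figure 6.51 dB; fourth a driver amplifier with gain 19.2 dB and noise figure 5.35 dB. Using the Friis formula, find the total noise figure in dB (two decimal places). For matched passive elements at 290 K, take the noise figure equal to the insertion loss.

13.56 dB

Convert to linear (a loss of L dB is a gain of −L dB): F_i = 10^(NF_i/10), G_i = 10^(G_i,dB/10)
  Stage 1: F_1 = 10^(0.398/10) = 1.096, G_1 = 10^(−0.398/10) = 0.9124
  Stage 2: F_2 = 10^(2.40/10) = 1.738, G_2 = 10^(−2.40/10) = 0.5754
  Stage 3: F_3 = 10^(6.51/10) = 4.477, G_3 = 10^(−4.87/10) = 0.3258
  Stage 4: F_4 = 10^(5.35/10) = 3.428, G_4 = 10^(19.2/10) = 83.18
Friis cascade:
  F = 1.096 + (1.738 − 1)/0.9124 + (4.477 − 1)/0.5250 + (3.428 − 1)/0.1711 = 22.72
NF = 10 log₁₀(22.72) = 13.56 dB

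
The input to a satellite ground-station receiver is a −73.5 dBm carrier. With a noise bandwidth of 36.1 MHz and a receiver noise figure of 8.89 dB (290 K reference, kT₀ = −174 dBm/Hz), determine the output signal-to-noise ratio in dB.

Noise floor: N = −174 + 10 log₁₀(B) + NF
10 log₁₀(3.61×10⁷) = 75.58 dB
N = −174 + 75.58 + 8.89 = −89.53 dBm
SNR = P_sig − N = −73.5 − (−89.53) = 16.03 dB → 16.0 dB

16.0 dB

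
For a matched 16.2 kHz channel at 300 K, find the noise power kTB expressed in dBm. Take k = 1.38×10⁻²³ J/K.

−131.7 dBm

P_n = kTB = 1.38×10⁻²³ × 300 × 1.62×10⁴ = 6.71×10⁻¹⁷ W
In dBm: 10 log₁₀(6.71×10⁻¹⁷ / 10⁻³) = −131.7 dBm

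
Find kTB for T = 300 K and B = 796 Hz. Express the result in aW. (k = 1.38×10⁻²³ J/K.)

P_n = kTB = 1.38×10⁻²³ × 300 × 7.96×10² = 3.30×10⁻¹⁸ W = 3.30 aW

3.30 aW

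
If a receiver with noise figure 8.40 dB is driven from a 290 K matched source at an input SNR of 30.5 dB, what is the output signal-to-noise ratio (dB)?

By definition F = SNR_in/SNR_out, so in dB: SNR_out = SNR_in − NF
SNR_out = 30.5 − 8.40 = 22.10 dB

22.10 dB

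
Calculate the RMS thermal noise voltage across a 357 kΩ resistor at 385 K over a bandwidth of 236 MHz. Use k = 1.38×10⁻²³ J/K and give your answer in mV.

1.34 mV

V_n = √(4kTRB)
4kTRB = 4 × 1.38×10⁻²³ × 385 × 3.57×10⁵ × 2.36×10⁸ = 1.79×10⁻⁶ V²
V_n = √(1.79×10⁻⁶) = 1.34×10⁻³ V = 1.34 mV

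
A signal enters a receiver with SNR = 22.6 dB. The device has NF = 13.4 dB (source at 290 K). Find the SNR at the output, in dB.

9.2 dB

By definition F = SNR_in/SNR_out, so in dB: SNR_out = SNR_in − NF
SNR_out = 22.6 − 13.4 = 9.2 dB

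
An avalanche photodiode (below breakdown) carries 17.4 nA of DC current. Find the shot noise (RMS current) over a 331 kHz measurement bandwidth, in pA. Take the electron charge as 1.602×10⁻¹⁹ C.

I_n = √(2qI·B)
2qI·B = 2 × 1.602×10⁻¹⁹ × 1.74×10⁻⁸ × 3.31×10⁵ = 1.85×10⁻²¹ A²
I_n = √(1.85×10⁻²¹) = 4.30×10⁻¹¹ A = 43.0 pA

43.0 pA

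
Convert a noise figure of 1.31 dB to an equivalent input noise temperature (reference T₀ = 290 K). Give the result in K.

F = 10^(1.31/10) = 1.35207
T_e = (F − 1)·T₀ = (1.35207 − 1) × 290 = 102 K

102 K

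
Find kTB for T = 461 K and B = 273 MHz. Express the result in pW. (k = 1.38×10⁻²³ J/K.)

1.74 pW

P_n = kTB = 1.38×10⁻²³ × 461 × 2.73×10⁸ = 1.74×10⁻¹² W = 1.74 pW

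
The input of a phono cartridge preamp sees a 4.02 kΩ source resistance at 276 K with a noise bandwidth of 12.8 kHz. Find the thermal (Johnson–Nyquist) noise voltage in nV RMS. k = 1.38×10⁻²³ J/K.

V_n = √(4kTRB)
4kTRB = 4 × 1.38×10⁻²³ × 276 × 4.02×10³ × 1.28×10⁴ = 7.84×10⁻¹³ V²
V_n = √(7.84×10⁻¹³) = 8.85×10⁻⁷ V = 885 nV

885 nV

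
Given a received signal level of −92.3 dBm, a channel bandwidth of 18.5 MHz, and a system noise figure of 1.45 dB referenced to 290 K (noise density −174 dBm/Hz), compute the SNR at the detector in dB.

Noise floor: N = −174 + 10 log₁₀(B) + NF
10 log₁₀(1.85×10⁷) = 72.67 dB
N = −174 + 72.67 + 1.45 = −99.88 dBm
SNR = P_sig − N = −92.3 − (−99.88) = 7.58 dB → 7.6 dB

7.6 dB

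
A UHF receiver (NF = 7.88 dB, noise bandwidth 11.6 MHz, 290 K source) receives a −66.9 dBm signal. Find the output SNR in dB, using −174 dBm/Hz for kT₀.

28.6 dB

Noise floor: N = −174 + 10 log₁₀(B) + NF
10 log₁₀(1.16×10⁷) = 70.64 dB
N = −174 + 70.64 + 7.88 = −95.48 dBm
SNR = P_sig − N = −66.9 − (−95.48) = 28.58 dB → 28.6 dB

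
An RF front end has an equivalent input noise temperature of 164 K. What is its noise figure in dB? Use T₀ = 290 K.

F = 1 + T_e/T₀ = 1 + 164/290 = 1.56552
NF = 10 log₁₀(1.56552) = 1.95 dB

1.95 dB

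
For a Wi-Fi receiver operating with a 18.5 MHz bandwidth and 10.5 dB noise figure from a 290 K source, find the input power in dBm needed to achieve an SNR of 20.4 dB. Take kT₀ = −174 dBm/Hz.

−70.4 dBm

Sensitivity = −174 + 10 log₁₀(B) + NF + SNR_min
= −174 + 72.67 + 10.5 + 20.4
= −70.43 dBm → −70.4 dBm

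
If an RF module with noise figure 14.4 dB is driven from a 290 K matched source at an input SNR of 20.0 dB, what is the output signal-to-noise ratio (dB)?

5.6 dB

By definition F = SNR_in/SNR_out, so in dB: SNR_out = SNR_in − NF
SNR_out = 20.0 − 14.4 = 5.6 dB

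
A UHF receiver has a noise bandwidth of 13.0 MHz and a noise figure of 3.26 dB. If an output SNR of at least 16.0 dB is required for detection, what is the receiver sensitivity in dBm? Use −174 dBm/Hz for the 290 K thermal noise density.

−83.6 dBm

Sensitivity = −174 + 10 log₁₀(B) + NF + SNR_min
= −174 + 71.14 + 3.26 + 16.0
= −83.60 dBm → −83.6 dBm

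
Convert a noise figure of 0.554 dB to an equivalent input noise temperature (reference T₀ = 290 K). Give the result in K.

F = 10^(0.554/10) = 1.13606
T_e = (F − 1)·T₀ = (1.13606 − 1) × 290 = 39.5 K

39.5 K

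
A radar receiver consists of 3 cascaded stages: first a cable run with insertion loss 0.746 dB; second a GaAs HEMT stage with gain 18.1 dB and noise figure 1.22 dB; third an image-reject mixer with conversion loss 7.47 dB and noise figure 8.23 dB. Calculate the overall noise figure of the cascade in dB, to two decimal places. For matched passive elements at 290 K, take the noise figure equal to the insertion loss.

Convert to linear (a loss of L dB is a gain of −L dB): F_i = 10^(NF_i/10), G_i = 10^(G_i,dB/10)
  Stage 1: F_1 = 10^(0.746/10) = 1.187, G_1 = 10^(−0.746/10) = 0.8422
  Stage 2: F_2 = 10^(1.22/10) = 1.324, G_2 = 10^(18.1/10) = 64.57
  Stage 3: F_3 = 10^(8.23/10) = 6.653, G_3 = 10^(−7.47/10) = 0.1791
Friis cascade:
  F = 1.187 + (1.324 − 1)/0.8422 + (6.653 − 1)/54.38 = 1.676
NF = 10 log₁₀(1.676) = 2.24 dB

2.24 dB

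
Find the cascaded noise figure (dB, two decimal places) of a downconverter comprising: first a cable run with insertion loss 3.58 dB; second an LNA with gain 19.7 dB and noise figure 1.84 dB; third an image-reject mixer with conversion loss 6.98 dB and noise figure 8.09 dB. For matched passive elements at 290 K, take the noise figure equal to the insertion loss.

5.58 dB

Convert to linear (a loss of L dB is a gain of −L dB): F_i = 10^(NF_i/10), G_i = 10^(G_i,dB/10)
  Stage 1: F_1 = 10^(3.58/10) = 2.280, G_1 = 10^(−3.58/10) = 0.4385
  Stage 2: F_2 = 10^(1.84/10) = 1.528, G_2 = 10^(19.7/10) = 93.33
  Stage 3: F_3 = 10^(8.09/10) = 6.442, G_3 = 10^(−6.98/10) = 0.2004
Friis cascade:
  F = 2.280 + (1.528 − 1)/0.4385 + (6.442 − 1)/40.93 = 3.616
NF = 10 log₁₀(3.616) = 5.58 dB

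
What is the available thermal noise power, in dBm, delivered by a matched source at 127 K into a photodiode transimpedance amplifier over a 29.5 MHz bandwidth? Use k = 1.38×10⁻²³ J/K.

P_n = kTB = 1.38×10⁻²³ × 127 × 2.95×10⁷ = 5.17×10⁻¹⁴ W
In dBm: 10 log₁₀(5.17×10⁻¹⁴ / 10⁻³) = −102.9 dBm

−102.9 dBm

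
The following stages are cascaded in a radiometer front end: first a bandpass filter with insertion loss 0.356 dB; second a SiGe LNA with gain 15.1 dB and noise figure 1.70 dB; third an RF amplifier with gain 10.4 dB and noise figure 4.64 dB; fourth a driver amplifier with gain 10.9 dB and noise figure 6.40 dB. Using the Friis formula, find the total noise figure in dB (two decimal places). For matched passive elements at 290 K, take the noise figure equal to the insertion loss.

Convert to linear (a loss of L dB is a gain of −L dB): F_i = 10^(NF_i/10), G_i = 10^(G_i,dB/10)
  Stage 1: F_1 = 10^(0.356/10) = 1.085, G_1 = 10^(−0.356/10) = 0.9213
  Stage 2: F_2 = 10^(1.70/10) = 1.479, G_2 = 10^(15.1/10) = 32.36
  Stage 3: F_3 = 10^(4.64/10) = 2.911, G_3 = 10^(10.4/10) = 10.96
  Stage 4: F_4 = 10^(6.40/10) = 4.365, G_4 = 10^(10.9/10) = 12.30
Friis cascade:
  F = 1.085 + (1.479 − 1)/0.9213 + (2.911 − 1)/29.81 + (4.365 − 1)/326.9 = 1.680
NF = 10 log₁₀(1.680) = 2.25 dB

2.25 dB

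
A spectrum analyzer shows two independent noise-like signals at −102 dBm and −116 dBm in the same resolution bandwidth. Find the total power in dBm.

Convert to linear, add, convert back:
P₁ = 6.31×10⁻¹⁴ W, P₂ = 2.51×10⁻¹⁵ W
P_tot = 6.56×10⁻¹⁴ W → 10 log₁₀(P_tot / 10⁻³) = −101.8 dBm

−101.8 dBm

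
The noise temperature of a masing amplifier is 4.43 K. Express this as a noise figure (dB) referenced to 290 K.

F = 1 + T_e/T₀ = 1 + 4.43/290 = 1.01528
NF = 10 log₁₀(1.01528) = 0.066 dB

0.066 dB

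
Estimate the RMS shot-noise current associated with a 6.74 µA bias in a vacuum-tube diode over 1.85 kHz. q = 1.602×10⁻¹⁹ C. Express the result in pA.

63.2 pA

I_n = √(2qI·B)
2qI·B = 2 × 1.602×10⁻¹⁹ × 6.74×10⁻⁶ × 1.85×10³ = 4.00×10⁻²¹ A²
I_n = √(4.00×10⁻²¹) = 6.32×10⁻¹¹ A = 63.2 pA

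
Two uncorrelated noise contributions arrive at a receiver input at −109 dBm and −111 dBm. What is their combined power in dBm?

Convert to linear, add, convert back:
P₁ = 1.26×10⁻¹⁴ W, P₂ = 7.94×10⁻¹⁵ W
P_tot = 2.05×10⁻¹⁴ W → 10 log₁₀(P_tot / 10⁻³) = −106.9 dBm

−106.9 dBm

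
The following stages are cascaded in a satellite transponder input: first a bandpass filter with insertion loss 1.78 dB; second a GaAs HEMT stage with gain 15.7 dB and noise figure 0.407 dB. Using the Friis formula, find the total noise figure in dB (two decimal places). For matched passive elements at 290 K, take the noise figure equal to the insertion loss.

2.19 dB

Convert to linear (a loss of L dB is a gain of −L dB): F_i = 10^(NF_i/10), G_i = 10^(G_i,dB/10)
  Stage 1: F_1 = 10^(1.78/10) = 1.507, G_1 = 10^(−1.78/10) = 0.6637
  Stage 2: F_2 = 10^(0.407/10) = 1.098, G_2 = 10^(15.7/10) = 37.15
Friis cascade:
  F = 1.507 + (1.098 − 1)/0.6637 = 1.655
NF = 10 log₁₀(1.655) = 2.19 dB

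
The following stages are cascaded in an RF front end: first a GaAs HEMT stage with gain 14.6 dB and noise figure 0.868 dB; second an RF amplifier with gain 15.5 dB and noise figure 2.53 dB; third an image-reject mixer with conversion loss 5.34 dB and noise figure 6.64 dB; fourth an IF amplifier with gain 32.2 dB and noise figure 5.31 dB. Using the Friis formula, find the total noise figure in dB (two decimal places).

1.00 dB

Convert to linear (a loss of L dB is a gain of −L dB): F_i = 10^(NF_i/10), G_i = 10^(G_i,dB/10)
  Stage 1: F_1 = 10^(0.868/10) = 1.221, G_1 = 10^(14.6/10) = 28.84
  Stage 2: F_2 = 10^(2.53/10) = 1.791, G_2 = 10^(15.5/10) = 35.48
  Stage 3: F_3 = 10^(6.64/10) = 4.613, G_3 = 10^(−5.34/10) = 0.2924
  Stage 4: F_4 = 10^(5.31/10) = 3.396, G_4 = 10^(32.2/10) = 1660
Friis cascade:
  F = 1.221 + (1.791 − 1)/28.84 + (4.613 − 1)/1023 + (3.396 − 1)/299.2 = 1.260
NF = 10 log₁₀(1.260) = 1.00 dB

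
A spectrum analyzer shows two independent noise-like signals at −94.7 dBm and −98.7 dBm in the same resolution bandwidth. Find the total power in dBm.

−93.2 dBm

Convert to linear, add, convert back:
P₁ = 3.39×10⁻¹³ W, P₂ = 1.35×10⁻¹³ W
P_tot = 4.74×10⁻¹³ W → 10 log₁₀(P_tot / 10⁻³) = −93.2 dBm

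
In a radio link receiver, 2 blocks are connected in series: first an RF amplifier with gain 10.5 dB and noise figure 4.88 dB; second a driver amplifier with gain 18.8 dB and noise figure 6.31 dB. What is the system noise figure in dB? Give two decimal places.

5.27 dB

Convert to linear (a loss of L dB is a gain of −L dB): F_i = 10^(NF_i/10), G_i = 10^(G_i,dB/10)
  Stage 1: F_1 = 10^(4.88/10) = 3.076, G_1 = 10^(10.5/10) = 11.22
  Stage 2: F_2 = 10^(6.31/10) = 4.276, G_2 = 10^(18.8/10) = 75.86
Friis cascade:
  F = 3.076 + (4.276 − 1)/11.22 = 3.368
NF = 10 log₁₀(3.368) = 5.27 dB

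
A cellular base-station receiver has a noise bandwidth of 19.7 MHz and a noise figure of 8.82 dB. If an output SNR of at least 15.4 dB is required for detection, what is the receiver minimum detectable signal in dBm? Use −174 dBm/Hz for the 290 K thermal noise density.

−76.8 dBm

Sensitivity = −174 + 10 log₁₀(B) + NF + SNR_min
= −174 + 72.94 + 8.82 + 15.4
= −76.84 dBm → −76.8 dBm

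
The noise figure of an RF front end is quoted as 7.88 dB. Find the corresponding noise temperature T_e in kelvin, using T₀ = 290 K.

F = 10^(7.88/10) = 6.13762
T_e = (F − 1)·T₀ = (6.13762 − 1) × 290 = 1490 K

1490 K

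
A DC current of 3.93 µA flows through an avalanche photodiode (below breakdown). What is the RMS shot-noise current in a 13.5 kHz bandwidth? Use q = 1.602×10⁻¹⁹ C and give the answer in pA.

130 pA

I_n = √(2qI·B)
2qI·B = 2 × 1.602×10⁻¹⁹ × 3.93×10⁻⁶ × 1.35×10⁴ = 1.70×10⁻²⁰ A²
I_n = √(1.70×10⁻²⁰) = 1.30×10⁻¹⁰ A = 130 pA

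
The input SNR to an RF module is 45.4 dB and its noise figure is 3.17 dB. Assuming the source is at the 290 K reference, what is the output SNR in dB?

By definition F = SNR_in/SNR_out, so in dB: SNR_out = SNR_in − NF
SNR_out = 45.4 − 3.17 = 42.23 dB

42.23 dB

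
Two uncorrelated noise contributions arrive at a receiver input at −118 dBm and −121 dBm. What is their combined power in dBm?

−116.2 dBm

Convert to linear, add, convert back:
P₁ = 1.58×10⁻¹⁵ W, P₂ = 7.94×10⁻¹⁶ W
P_tot = 2.38×10⁻¹⁵ W → 10 log₁₀(P_tot / 10⁻³) = −116.2 dBm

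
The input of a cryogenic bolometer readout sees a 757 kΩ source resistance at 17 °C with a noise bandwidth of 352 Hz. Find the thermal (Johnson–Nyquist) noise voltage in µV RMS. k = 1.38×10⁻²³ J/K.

2.07 µV

T = 17 °C + 273.15 = 290.15 K
V_n = √(4kTRB)
4kTRB = 4 × 1.38×10⁻²³ × 290.15 × 7.57×10⁵ × 3.52×10² = 4.27×10⁻¹² V²
V_n = √(4.27×10⁻¹²) = 2.07×10⁻⁶ V = 2.07 µV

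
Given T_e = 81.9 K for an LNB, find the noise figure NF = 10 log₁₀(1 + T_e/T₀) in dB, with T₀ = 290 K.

F = 1 + T_e/T₀ = 1 + 81.9/290 = 1.28241
NF = 10 log₁₀(1.28241) = 1.08 dB

1.08 dB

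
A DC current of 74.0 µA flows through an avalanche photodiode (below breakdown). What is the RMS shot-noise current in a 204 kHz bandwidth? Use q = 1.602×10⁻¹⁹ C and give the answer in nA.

2.20 nA

I_n = √(2qI·B)
2qI·B = 2 × 1.602×10⁻¹⁹ × 7.40×10⁻⁵ × 2.04×10⁵ = 4.84×10⁻¹⁸ A²
I_n = √(4.84×10⁻¹⁸) = 2.20×10⁻⁹ A = 2.20 nA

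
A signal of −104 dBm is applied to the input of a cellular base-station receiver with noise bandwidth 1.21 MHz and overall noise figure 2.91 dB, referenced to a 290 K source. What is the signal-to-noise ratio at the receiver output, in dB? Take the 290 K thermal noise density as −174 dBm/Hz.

Noise floor: N = −174 + 10 log₁₀(B) + NF
10 log₁₀(1.21×10⁶) = 60.83 dB
N = −174 + 60.83 + 2.91 = −110.26 dBm
SNR = P_sig − N = −104 − (−110.26) = 6.26 dB → 6.3 dB

6.3 dB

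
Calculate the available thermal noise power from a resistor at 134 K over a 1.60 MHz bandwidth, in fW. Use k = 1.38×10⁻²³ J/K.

2.96 fW

P_n = kTB = 1.38×10⁻²³ × 134 × 1.60×10⁶ = 2.96×10⁻¹⁵ W = 2.96 fW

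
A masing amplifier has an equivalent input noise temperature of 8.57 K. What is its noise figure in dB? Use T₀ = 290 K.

F = 1 + T_e/T₀ = 1 + 8.57/290 = 1.02955
NF = 10 log₁₀(1.02955) = 0.126 dB

0.126 dB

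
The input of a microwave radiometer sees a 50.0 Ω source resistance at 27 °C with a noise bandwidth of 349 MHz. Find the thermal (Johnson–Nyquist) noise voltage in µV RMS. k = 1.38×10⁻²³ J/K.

17.0 µV

T = 27 °C + 273.15 = 300.15 K
V_n = √(4kTRB)
4kTRB = 4 × 1.38×10⁻²³ × 300.15 × 5.00×10¹ × 3.49×10⁸ = 2.89×10⁻¹⁰ V²
V_n = √(2.89×10⁻¹⁰) = 1.70×10⁻⁵ V = 17.0 µV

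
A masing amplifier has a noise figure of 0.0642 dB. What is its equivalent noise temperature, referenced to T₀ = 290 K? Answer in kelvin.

4.32 K

F = 10^(0.0642/10) = 1.01489
T_e = (F − 1)·T₀ = (1.01489 − 1) × 290 = 4.32 K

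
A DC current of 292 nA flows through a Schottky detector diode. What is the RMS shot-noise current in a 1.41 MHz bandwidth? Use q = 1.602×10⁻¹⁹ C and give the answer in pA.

I_n = √(2qI·B)
2qI·B = 2 × 1.602×10⁻¹⁹ × 2.92×10⁻⁷ × 1.41×10⁶ = 1.32×10⁻¹⁹ A²
I_n = √(1.32×10⁻¹⁹) = 3.63×10⁻¹⁰ A = 363 pA

363 pA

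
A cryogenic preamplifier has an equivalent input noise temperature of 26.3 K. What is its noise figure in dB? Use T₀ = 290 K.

0.377 dB

F = 1 + T_e/T₀ = 1 + 26.3/290 = 1.09069
NF = 10 log₁₀(1.09069) = 0.377 dB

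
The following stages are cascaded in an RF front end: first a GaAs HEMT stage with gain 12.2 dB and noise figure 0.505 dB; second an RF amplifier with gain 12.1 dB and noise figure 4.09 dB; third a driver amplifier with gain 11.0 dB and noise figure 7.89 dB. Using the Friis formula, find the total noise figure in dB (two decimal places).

0.92 dB

Convert to linear (a loss of L dB is a gain of −L dB): F_i = 10^(NF_i/10), G_i = 10^(G_i,dB/10)
  Stage 1: F_1 = 10^(0.505/10) = 1.123, G_1 = 10^(12.2/10) = 16.60
  Stage 2: F_2 = 10^(4.09/10) = 2.564, G_2 = 10^(12.1/10) = 16.22
  Stage 3: F_3 = 10^(7.89/10) = 6.152, G_3 = 10^(11.0/10) = 12.59
Friis cascade:
  F = 1.123 + (2.564 − 1)/16.60 + (6.152 − 1)/269.2 = 1.237
NF = 10 log₁₀(1.237) = 0.92 dB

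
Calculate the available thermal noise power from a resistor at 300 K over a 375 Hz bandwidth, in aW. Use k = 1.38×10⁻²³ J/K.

1.55 aW

P_n = kTB = 1.38×10⁻²³ × 300 × 3.75×10² = 1.55×10⁻¹⁸ W = 1.55 aW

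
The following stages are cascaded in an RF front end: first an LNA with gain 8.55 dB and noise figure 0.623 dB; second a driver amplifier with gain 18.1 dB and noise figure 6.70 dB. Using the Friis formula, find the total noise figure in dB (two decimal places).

Convert to linear (a loss of L dB is a gain of −L dB): F_i = 10^(NF_i/10), G_i = 10^(G_i,dB/10)
  Stage 1: F_1 = 10^(0.623/10) = 1.154, G_1 = 10^(8.55/10) = 7.161
  Stage 2: F_2 = 10^(6.70/10) = 4.677, G_2 = 10^(18.1/10) = 64.57
Friis cascade:
  F = 1.154 + (4.677 − 1)/7.161 = 1.668
NF = 10 log₁₀(1.668) = 2.22 dB

2.22 dB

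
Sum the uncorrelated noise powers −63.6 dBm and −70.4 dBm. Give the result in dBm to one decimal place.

Convert to linear, add, convert back:
P₁ = 4.37×10⁻¹⁰ W, P₂ = 9.12×10⁻¹¹ W
P_tot = 5.28×10⁻¹⁰ W → 10 log₁₀(P_tot / 10⁻³) = −62.8 dBm

−62.8 dBm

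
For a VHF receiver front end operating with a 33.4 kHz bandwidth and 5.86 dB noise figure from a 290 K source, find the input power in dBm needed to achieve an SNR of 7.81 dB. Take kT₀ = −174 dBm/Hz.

−115.1 dBm

Sensitivity = −174 + 10 log₁₀(B) + NF + SNR_min
= −174 + 45.24 + 5.86 + 7.81
= −115.09 dBm → −115.1 dBm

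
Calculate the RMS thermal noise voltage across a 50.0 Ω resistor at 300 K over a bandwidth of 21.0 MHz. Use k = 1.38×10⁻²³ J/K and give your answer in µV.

V_n = √(4kTRB)
4kTRB = 4 × 1.38×10⁻²³ × 300 × 5.00×10¹ × 2.10×10⁷ = 1.74×10⁻¹¹ V²
V_n = √(1.74×10⁻¹¹) = 4.17×10⁻⁶ V = 4.17 µV

4.17 µV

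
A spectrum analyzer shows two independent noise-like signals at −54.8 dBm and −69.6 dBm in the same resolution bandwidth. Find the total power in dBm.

−54.7 dBm

Convert to linear, add, convert back:
P₁ = 3.31×10⁻⁹ W, P₂ = 1.10×10⁻¹⁰ W
P_tot = 3.42×10⁻⁹ W → 10 log₁₀(P_tot / 10⁻³) = −54.7 dBm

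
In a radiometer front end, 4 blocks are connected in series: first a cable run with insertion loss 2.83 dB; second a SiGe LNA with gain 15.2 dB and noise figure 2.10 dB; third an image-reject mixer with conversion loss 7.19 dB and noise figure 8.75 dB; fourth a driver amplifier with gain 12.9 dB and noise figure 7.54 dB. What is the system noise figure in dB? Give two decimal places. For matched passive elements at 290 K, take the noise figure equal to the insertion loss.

6.91 dB

Convert to linear (a loss of L dB is a gain of −L dB): F_i = 10^(NF_i/10), G_i = 10^(G_i,dB/10)
  Stage 1: F_1 = 10^(2.83/10) = 1.919, G_1 = 10^(−2.83/10) = 0.5212
  Stage 2: F_2 = 10^(2.10/10) = 1.622, G_2 = 10^(15.2/10) = 33.11
  Stage 3: F_3 = 10^(8.75/10) = 7.499, G_3 = 10^(−7.19/10) = 0.1910
  Stage 4: F_4 = 10^(7.54/10) = 5.675, G_4 = 10^(12.9/10) = 19.50
Friis cascade:
  F = 1.919 + (1.622 − 1)/0.5212 + (7.499 − 1)/17.26 + (5.675 − 1)/3.296 = 4.907
NF = 10 log₁₀(4.907) = 6.91 dB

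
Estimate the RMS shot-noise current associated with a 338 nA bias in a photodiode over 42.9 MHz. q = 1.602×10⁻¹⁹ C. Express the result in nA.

I_n = √(2qI·B)
2qI·B = 2 × 1.602×10⁻¹⁹ × 3.38×10⁻⁷ × 4.29×10⁷ = 4.65×10⁻¹⁸ A²
I_n = √(4.65×10⁻¹⁸) = 2.16×10⁻⁹ A = 2.16 nA

2.16 nA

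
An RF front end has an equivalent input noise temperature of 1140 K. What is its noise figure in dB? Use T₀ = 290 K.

F = 1 + T_e/T₀ = 1 + 1140/290 = 4.93103
NF = 10 log₁₀(4.93103) = 6.93 dB

6.93 dB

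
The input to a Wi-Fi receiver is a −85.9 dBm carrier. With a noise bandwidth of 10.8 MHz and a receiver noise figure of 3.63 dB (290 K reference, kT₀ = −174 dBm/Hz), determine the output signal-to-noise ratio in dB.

Noise floor: N = −174 + 10 log₁₀(B) + NF
10 log₁₀(1.08×10⁷) = 70.33 dB
N = −174 + 70.33 + 3.63 = −100.04 dBm
SNR = P_sig − N = −85.9 − (−100.04) = 14.14 dB → 14.1 dB

14.1 dB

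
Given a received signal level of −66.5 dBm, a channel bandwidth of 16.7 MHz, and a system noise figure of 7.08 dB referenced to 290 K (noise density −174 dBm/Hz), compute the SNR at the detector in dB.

28.2 dB

Noise floor: N = −174 + 10 log₁₀(B) + NF
10 log₁₀(1.67×10⁷) = 72.23 dB
N = −174 + 72.23 + 7.08 = −94.69 dBm
SNR = P_sig − N = −66.5 − (−94.69) = 28.19 dB → 28.2 dB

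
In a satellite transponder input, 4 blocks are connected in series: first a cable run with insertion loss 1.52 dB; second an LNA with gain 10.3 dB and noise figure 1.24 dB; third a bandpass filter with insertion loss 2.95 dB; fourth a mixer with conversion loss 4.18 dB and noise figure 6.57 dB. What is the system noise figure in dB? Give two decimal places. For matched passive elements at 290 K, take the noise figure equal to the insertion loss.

4.69 dB

Convert to linear (a loss of L dB is a gain of −L dB): F_i = 10^(NF_i/10), G_i = 10^(G_i,dB/10)
  Stage 1: F_1 = 10^(1.52/10) = 1.419, G_1 = 10^(−1.52/10) = 0.7047
  Stage 2: F_2 = 10^(1.24/10) = 1.330, G_2 = 10^(10.3/10) = 10.72
  Stage 3: F_3 = 10^(2.95/10) = 1.972, G_3 = 10^(−2.95/10) = 0.5070
  Stage 4: F_4 = 10^(6.57/10) = 4.539, G_4 = 10^(−4.18/10) = 0.3819
Friis cascade:
  F = 1.419 + (1.330 − 1)/0.7047 + (1.972 − 1)/7.551 + (4.539 − 1)/3.828 = 2.941
NF = 10 log₁₀(2.941) = 4.69 dB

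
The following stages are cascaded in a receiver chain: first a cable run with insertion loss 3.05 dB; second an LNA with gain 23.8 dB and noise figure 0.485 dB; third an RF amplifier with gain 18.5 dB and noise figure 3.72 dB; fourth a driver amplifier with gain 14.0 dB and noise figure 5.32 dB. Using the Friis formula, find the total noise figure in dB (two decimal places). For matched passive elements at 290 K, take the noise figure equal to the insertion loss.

3.56 dB

Convert to linear (a loss of L dB is a gain of −L dB): F_i = 10^(NF_i/10), G_i = 10^(G_i,dB/10)
  Stage 1: F_1 = 10^(3.05/10) = 2.018, G_1 = 10^(−3.05/10) = 0.4955
  Stage 2: F_2 = 10^(0.485/10) = 1.118, G_2 = 10^(23.8/10) = 239.9
  Stage 3: F_3 = 10^(3.72/10) = 2.355, G_3 = 10^(18.5/10) = 70.79
  Stage 4: F_4 = 10^(5.32/10) = 3.404, G_4 = 10^(14.0/10) = 25.12
Friis cascade:
  F = 2.018 + (1.118 − 1)/0.4955 + (2.355 − 1)/118.9 + (3.404 − 1)/8414 = 2.269
NF = 10 log₁₀(2.269) = 3.56 dB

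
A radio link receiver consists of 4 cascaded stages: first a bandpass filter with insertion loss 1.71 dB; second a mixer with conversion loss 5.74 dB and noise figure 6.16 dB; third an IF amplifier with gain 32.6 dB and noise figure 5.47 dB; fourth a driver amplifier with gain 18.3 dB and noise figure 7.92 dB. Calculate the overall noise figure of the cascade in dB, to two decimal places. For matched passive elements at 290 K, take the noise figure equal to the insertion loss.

Convert to linear (a loss of L dB is a gain of −L dB): F_i = 10^(NF_i/10), G_i = 10^(G_i,dB/10)
  Stage 1: F_1 = 10^(1.71/10) = 1.483, G_1 = 10^(−1.71/10) = 0.6745
  Stage 2: F_2 = 10^(6.16/10) = 4.130, G_2 = 10^(−5.74/10) = 0.2667
  Stage 3: F_3 = 10^(5.47/10) = 3.524, G_3 = 10^(32.6/10) = 1820
  Stage 4: F_4 = 10^(7.92/10) = 6.194, G_4 = 10^(18.3/10) = 67.61
Friis cascade:
  F = 1.483 + (4.130 − 1)/0.6745 + (3.524 − 1)/0.1799 + (6.194 − 1)/327.3 = 20.17
NF = 10 log₁₀(20.17) = 13.05 dB

13.05 dB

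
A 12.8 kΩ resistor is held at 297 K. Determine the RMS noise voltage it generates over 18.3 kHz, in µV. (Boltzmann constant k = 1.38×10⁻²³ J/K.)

V_n = √(4kTRB)
4kTRB = 4 × 1.38×10⁻²³ × 297 × 1.28×10⁴ × 1.83×10⁴ = 3.84×10⁻¹² V²
V_n = √(3.84×10⁻¹²) = 1.96×10⁻⁶ V = 1.96 µV

1.96 µV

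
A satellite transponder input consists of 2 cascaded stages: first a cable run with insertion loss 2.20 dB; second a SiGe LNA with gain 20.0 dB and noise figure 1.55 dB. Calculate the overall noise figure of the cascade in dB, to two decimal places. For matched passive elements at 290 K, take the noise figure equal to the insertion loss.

3.75 dB

Convert to linear (a loss of L dB is a gain of −L dB): F_i = 10^(NF_i/10), G_i = 10^(G_i,dB/10)
  Stage 1: F_1 = 10^(2.20/10) = 1.660, G_1 = 10^(−2.20/10) = 0.6026
  Stage 2: F_2 = 10^(1.55/10) = 1.429, G_2 = 10^(20.0/10) = 100.0
Friis cascade:
  F = 1.660 + (1.429 − 1)/0.6026 = 2.371
NF = 10 log₁₀(2.371) = 3.75 dB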